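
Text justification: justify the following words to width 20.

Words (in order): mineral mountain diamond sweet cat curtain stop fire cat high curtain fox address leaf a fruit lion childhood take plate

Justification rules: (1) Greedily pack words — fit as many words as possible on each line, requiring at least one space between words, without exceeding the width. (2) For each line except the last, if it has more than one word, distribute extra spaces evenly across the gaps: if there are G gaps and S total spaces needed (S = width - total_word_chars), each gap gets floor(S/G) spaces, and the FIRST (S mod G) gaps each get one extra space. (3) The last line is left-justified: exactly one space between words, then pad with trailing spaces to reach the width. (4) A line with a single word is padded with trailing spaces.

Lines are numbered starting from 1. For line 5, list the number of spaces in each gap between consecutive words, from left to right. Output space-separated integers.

Answer: 1 1 1

Derivation:
Line 1: ['mineral', 'mountain'] (min_width=16, slack=4)
Line 2: ['diamond', 'sweet', 'cat'] (min_width=17, slack=3)
Line 3: ['curtain', 'stop', 'fire'] (min_width=17, slack=3)
Line 4: ['cat', 'high', 'curtain', 'fox'] (min_width=20, slack=0)
Line 5: ['address', 'leaf', 'a', 'fruit'] (min_width=20, slack=0)
Line 6: ['lion', 'childhood', 'take'] (min_width=19, slack=1)
Line 7: ['plate'] (min_width=5, slack=15)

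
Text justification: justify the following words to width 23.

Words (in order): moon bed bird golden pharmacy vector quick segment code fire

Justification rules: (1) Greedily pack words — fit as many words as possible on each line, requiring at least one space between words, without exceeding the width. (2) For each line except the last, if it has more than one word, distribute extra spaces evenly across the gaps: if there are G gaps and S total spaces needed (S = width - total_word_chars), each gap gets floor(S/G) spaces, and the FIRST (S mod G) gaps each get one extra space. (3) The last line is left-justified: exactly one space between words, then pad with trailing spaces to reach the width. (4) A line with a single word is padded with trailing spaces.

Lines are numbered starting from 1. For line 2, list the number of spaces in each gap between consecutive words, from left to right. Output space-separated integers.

Answer: 2 2

Derivation:
Line 1: ['moon', 'bed', 'bird', 'golden'] (min_width=20, slack=3)
Line 2: ['pharmacy', 'vector', 'quick'] (min_width=21, slack=2)
Line 3: ['segment', 'code', 'fire'] (min_width=17, slack=6)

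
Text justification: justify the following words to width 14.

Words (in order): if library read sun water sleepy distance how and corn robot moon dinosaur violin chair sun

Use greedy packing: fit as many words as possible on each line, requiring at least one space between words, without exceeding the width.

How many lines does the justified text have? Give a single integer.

Answer: 8

Derivation:
Line 1: ['if', 'library'] (min_width=10, slack=4)
Line 2: ['read', 'sun', 'water'] (min_width=14, slack=0)
Line 3: ['sleepy'] (min_width=6, slack=8)
Line 4: ['distance', 'how'] (min_width=12, slack=2)
Line 5: ['and', 'corn', 'robot'] (min_width=14, slack=0)
Line 6: ['moon', 'dinosaur'] (min_width=13, slack=1)
Line 7: ['violin', 'chair'] (min_width=12, slack=2)
Line 8: ['sun'] (min_width=3, slack=11)
Total lines: 8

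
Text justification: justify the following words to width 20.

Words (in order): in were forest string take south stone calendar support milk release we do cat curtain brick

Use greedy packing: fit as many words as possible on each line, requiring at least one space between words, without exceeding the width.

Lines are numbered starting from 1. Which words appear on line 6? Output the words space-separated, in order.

Line 1: ['in', 'were', 'forest'] (min_width=14, slack=6)
Line 2: ['string', 'take', 'south'] (min_width=17, slack=3)
Line 3: ['stone', 'calendar'] (min_width=14, slack=6)
Line 4: ['support', 'milk', 'release'] (min_width=20, slack=0)
Line 5: ['we', 'do', 'cat', 'curtain'] (min_width=17, slack=3)
Line 6: ['brick'] (min_width=5, slack=15)

Answer: brick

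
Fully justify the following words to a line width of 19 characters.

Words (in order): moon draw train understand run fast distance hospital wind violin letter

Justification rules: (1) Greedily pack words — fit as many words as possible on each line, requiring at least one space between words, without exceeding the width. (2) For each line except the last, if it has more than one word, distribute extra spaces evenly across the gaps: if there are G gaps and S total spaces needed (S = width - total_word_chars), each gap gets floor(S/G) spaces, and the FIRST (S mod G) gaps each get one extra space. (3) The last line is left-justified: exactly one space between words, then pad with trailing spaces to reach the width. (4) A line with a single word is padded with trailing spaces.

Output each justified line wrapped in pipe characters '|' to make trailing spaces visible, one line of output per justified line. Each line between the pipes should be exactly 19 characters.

Answer: |moon   draw   train|
|understand run fast|
|distance   hospital|
|wind violin letter |

Derivation:
Line 1: ['moon', 'draw', 'train'] (min_width=15, slack=4)
Line 2: ['understand', 'run', 'fast'] (min_width=19, slack=0)
Line 3: ['distance', 'hospital'] (min_width=17, slack=2)
Line 4: ['wind', 'violin', 'letter'] (min_width=18, slack=1)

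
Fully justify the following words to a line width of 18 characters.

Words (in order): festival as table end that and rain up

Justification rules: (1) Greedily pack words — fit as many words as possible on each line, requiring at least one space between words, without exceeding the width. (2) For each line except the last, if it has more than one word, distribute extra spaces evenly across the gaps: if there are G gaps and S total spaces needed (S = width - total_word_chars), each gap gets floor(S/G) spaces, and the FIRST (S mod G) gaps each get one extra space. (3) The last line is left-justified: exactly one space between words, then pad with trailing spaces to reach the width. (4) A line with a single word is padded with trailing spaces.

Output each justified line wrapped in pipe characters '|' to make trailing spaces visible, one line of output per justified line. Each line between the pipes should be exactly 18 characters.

Line 1: ['festival', 'as', 'table'] (min_width=17, slack=1)
Line 2: ['end', 'that', 'and', 'rain'] (min_width=17, slack=1)
Line 3: ['up'] (min_width=2, slack=16)

Answer: |festival  as table|
|end  that and rain|
|up                |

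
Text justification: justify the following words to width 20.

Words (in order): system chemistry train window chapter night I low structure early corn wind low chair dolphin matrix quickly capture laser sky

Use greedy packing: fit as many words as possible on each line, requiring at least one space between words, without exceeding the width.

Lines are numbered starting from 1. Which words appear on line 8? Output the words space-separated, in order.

Answer: laser sky

Derivation:
Line 1: ['system', 'chemistry'] (min_width=16, slack=4)
Line 2: ['train', 'window', 'chapter'] (min_width=20, slack=0)
Line 3: ['night', 'I', 'low'] (min_width=11, slack=9)
Line 4: ['structure', 'early', 'corn'] (min_width=20, slack=0)
Line 5: ['wind', 'low', 'chair'] (min_width=14, slack=6)
Line 6: ['dolphin', 'matrix'] (min_width=14, slack=6)
Line 7: ['quickly', 'capture'] (min_width=15, slack=5)
Line 8: ['laser', 'sky'] (min_width=9, slack=11)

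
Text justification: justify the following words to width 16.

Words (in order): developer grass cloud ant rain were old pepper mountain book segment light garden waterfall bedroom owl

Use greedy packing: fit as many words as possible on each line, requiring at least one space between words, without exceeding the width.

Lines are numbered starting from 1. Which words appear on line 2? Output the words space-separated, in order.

Answer: cloud ant rain

Derivation:
Line 1: ['developer', 'grass'] (min_width=15, slack=1)
Line 2: ['cloud', 'ant', 'rain'] (min_width=14, slack=2)
Line 3: ['were', 'old', 'pepper'] (min_width=15, slack=1)
Line 4: ['mountain', 'book'] (min_width=13, slack=3)
Line 5: ['segment', 'light'] (min_width=13, slack=3)
Line 6: ['garden', 'waterfall'] (min_width=16, slack=0)
Line 7: ['bedroom', 'owl'] (min_width=11, slack=5)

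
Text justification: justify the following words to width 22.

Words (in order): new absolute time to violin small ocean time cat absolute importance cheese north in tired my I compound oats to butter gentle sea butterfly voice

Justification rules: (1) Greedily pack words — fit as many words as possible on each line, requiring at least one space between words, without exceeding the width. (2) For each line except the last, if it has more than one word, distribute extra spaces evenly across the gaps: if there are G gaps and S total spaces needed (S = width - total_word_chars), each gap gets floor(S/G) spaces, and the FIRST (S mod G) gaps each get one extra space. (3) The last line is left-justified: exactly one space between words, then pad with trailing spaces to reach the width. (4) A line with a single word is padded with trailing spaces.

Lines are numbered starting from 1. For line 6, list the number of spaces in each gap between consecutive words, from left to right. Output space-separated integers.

Line 1: ['new', 'absolute', 'time', 'to'] (min_width=20, slack=2)
Line 2: ['violin', 'small', 'ocean'] (min_width=18, slack=4)
Line 3: ['time', 'cat', 'absolute'] (min_width=17, slack=5)
Line 4: ['importance', 'cheese'] (min_width=17, slack=5)
Line 5: ['north', 'in', 'tired', 'my', 'I'] (min_width=19, slack=3)
Line 6: ['compound', 'oats', 'to'] (min_width=16, slack=6)
Line 7: ['butter', 'gentle', 'sea'] (min_width=17, slack=5)
Line 8: ['butterfly', 'voice'] (min_width=15, slack=7)

Answer: 4 4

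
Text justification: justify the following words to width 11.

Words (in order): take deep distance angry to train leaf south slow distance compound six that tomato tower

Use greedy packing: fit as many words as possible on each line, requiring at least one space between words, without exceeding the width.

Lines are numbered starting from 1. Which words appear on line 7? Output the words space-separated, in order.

Answer: compound

Derivation:
Line 1: ['take', 'deep'] (min_width=9, slack=2)
Line 2: ['distance'] (min_width=8, slack=3)
Line 3: ['angry', 'to'] (min_width=8, slack=3)
Line 4: ['train', 'leaf'] (min_width=10, slack=1)
Line 5: ['south', 'slow'] (min_width=10, slack=1)
Line 6: ['distance'] (min_width=8, slack=3)
Line 7: ['compound'] (min_width=8, slack=3)
Line 8: ['six', 'that'] (min_width=8, slack=3)
Line 9: ['tomato'] (min_width=6, slack=5)
Line 10: ['tower'] (min_width=5, slack=6)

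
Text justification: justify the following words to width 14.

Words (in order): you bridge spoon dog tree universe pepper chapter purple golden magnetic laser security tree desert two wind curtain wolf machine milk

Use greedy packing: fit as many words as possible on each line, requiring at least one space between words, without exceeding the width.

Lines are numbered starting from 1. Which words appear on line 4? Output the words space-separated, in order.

Line 1: ['you', 'bridge'] (min_width=10, slack=4)
Line 2: ['spoon', 'dog', 'tree'] (min_width=14, slack=0)
Line 3: ['universe'] (min_width=8, slack=6)
Line 4: ['pepper', 'chapter'] (min_width=14, slack=0)
Line 5: ['purple', 'golden'] (min_width=13, slack=1)
Line 6: ['magnetic', 'laser'] (min_width=14, slack=0)
Line 7: ['security', 'tree'] (min_width=13, slack=1)
Line 8: ['desert', 'two'] (min_width=10, slack=4)
Line 9: ['wind', 'curtain'] (min_width=12, slack=2)
Line 10: ['wolf', 'machine'] (min_width=12, slack=2)
Line 11: ['milk'] (min_width=4, slack=10)

Answer: pepper chapter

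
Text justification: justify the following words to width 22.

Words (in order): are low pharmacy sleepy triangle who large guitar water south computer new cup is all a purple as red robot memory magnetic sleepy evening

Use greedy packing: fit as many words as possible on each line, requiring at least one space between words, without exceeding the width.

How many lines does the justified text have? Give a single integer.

Answer: 7

Derivation:
Line 1: ['are', 'low', 'pharmacy'] (min_width=16, slack=6)
Line 2: ['sleepy', 'triangle', 'who'] (min_width=19, slack=3)
Line 3: ['large', 'guitar', 'water'] (min_width=18, slack=4)
Line 4: ['south', 'computer', 'new', 'cup'] (min_width=22, slack=0)
Line 5: ['is', 'all', 'a', 'purple', 'as', 'red'] (min_width=22, slack=0)
Line 6: ['robot', 'memory', 'magnetic'] (min_width=21, slack=1)
Line 7: ['sleepy', 'evening'] (min_width=14, slack=8)
Total lines: 7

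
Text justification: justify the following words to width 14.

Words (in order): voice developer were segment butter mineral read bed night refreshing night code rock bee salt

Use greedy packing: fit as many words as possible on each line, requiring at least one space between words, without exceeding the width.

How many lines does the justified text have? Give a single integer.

Answer: 8

Derivation:
Line 1: ['voice'] (min_width=5, slack=9)
Line 2: ['developer', 'were'] (min_width=14, slack=0)
Line 3: ['segment', 'butter'] (min_width=14, slack=0)
Line 4: ['mineral', 'read'] (min_width=12, slack=2)
Line 5: ['bed', 'night'] (min_width=9, slack=5)
Line 6: ['refreshing'] (min_width=10, slack=4)
Line 7: ['night', 'code'] (min_width=10, slack=4)
Line 8: ['rock', 'bee', 'salt'] (min_width=13, slack=1)
Total lines: 8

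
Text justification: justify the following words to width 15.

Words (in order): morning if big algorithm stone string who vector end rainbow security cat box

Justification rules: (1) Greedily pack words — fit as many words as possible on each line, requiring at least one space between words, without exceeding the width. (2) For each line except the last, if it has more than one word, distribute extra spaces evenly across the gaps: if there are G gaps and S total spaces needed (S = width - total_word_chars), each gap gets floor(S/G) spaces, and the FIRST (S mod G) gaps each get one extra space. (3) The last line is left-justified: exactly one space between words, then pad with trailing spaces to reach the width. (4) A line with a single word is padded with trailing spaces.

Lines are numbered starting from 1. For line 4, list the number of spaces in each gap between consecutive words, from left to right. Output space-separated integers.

Line 1: ['morning', 'if', 'big'] (min_width=14, slack=1)
Line 2: ['algorithm', 'stone'] (min_width=15, slack=0)
Line 3: ['string', 'who'] (min_width=10, slack=5)
Line 4: ['vector', 'end'] (min_width=10, slack=5)
Line 5: ['rainbow'] (min_width=7, slack=8)
Line 6: ['security', 'cat'] (min_width=12, slack=3)
Line 7: ['box'] (min_width=3, slack=12)

Answer: 6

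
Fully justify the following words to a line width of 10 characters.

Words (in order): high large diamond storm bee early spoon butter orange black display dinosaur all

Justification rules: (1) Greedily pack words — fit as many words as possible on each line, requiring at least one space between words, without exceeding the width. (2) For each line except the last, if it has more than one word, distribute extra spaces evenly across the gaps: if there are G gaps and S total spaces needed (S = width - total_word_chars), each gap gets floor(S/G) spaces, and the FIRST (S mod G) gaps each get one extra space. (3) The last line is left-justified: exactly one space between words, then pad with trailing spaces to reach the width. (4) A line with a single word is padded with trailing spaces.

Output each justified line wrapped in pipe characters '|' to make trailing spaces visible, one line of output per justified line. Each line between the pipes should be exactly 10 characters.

Answer: |high large|
|diamond   |
|storm  bee|
|early     |
|spoon     |
|butter    |
|orange    |
|black     |
|display   |
|dinosaur  |
|all       |

Derivation:
Line 1: ['high', 'large'] (min_width=10, slack=0)
Line 2: ['diamond'] (min_width=7, slack=3)
Line 3: ['storm', 'bee'] (min_width=9, slack=1)
Line 4: ['early'] (min_width=5, slack=5)
Line 5: ['spoon'] (min_width=5, slack=5)
Line 6: ['butter'] (min_width=6, slack=4)
Line 7: ['orange'] (min_width=6, slack=4)
Line 8: ['black'] (min_width=5, slack=5)
Line 9: ['display'] (min_width=7, slack=3)
Line 10: ['dinosaur'] (min_width=8, slack=2)
Line 11: ['all'] (min_width=3, slack=7)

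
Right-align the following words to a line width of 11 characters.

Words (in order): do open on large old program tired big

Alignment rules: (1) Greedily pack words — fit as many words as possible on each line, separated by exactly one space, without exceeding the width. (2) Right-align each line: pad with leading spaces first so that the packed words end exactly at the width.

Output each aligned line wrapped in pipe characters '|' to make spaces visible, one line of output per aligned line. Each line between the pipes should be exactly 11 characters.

Line 1: ['do', 'open', 'on'] (min_width=10, slack=1)
Line 2: ['large', 'old'] (min_width=9, slack=2)
Line 3: ['program'] (min_width=7, slack=4)
Line 4: ['tired', 'big'] (min_width=9, slack=2)

Answer: | do open on|
|  large old|
|    program|
|  tired big|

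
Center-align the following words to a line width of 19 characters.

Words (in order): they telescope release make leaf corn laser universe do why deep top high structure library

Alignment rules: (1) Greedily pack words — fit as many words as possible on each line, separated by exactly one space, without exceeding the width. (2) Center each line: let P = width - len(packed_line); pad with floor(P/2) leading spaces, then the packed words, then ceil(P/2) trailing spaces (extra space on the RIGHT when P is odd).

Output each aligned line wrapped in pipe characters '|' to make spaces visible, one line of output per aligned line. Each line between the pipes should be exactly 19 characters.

Answer: |  they telescope   |
| release make leaf |
|corn laser universe|
|  do why deep top  |
|  high structure   |
|      library      |

Derivation:
Line 1: ['they', 'telescope'] (min_width=14, slack=5)
Line 2: ['release', 'make', 'leaf'] (min_width=17, slack=2)
Line 3: ['corn', 'laser', 'universe'] (min_width=19, slack=0)
Line 4: ['do', 'why', 'deep', 'top'] (min_width=15, slack=4)
Line 5: ['high', 'structure'] (min_width=14, slack=5)
Line 6: ['library'] (min_width=7, slack=12)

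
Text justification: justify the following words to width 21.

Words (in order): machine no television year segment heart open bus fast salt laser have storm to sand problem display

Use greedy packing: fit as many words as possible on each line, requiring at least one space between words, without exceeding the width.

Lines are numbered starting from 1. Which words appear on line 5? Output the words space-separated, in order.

Answer: sand problem display

Derivation:
Line 1: ['machine', 'no', 'television'] (min_width=21, slack=0)
Line 2: ['year', 'segment', 'heart'] (min_width=18, slack=3)
Line 3: ['open', 'bus', 'fast', 'salt'] (min_width=18, slack=3)
Line 4: ['laser', 'have', 'storm', 'to'] (min_width=19, slack=2)
Line 5: ['sand', 'problem', 'display'] (min_width=20, slack=1)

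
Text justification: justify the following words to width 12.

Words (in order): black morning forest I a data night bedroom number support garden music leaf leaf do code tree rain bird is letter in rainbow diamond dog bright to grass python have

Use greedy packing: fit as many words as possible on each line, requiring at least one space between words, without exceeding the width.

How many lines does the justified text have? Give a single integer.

Answer: 17

Derivation:
Line 1: ['black'] (min_width=5, slack=7)
Line 2: ['morning'] (min_width=7, slack=5)
Line 3: ['forest', 'I', 'a'] (min_width=10, slack=2)
Line 4: ['data', 'night'] (min_width=10, slack=2)
Line 5: ['bedroom'] (min_width=7, slack=5)
Line 6: ['number'] (min_width=6, slack=6)
Line 7: ['support'] (min_width=7, slack=5)
Line 8: ['garden', 'music'] (min_width=12, slack=0)
Line 9: ['leaf', 'leaf', 'do'] (min_width=12, slack=0)
Line 10: ['code', 'tree'] (min_width=9, slack=3)
Line 11: ['rain', 'bird', 'is'] (min_width=12, slack=0)
Line 12: ['letter', 'in'] (min_width=9, slack=3)
Line 13: ['rainbow'] (min_width=7, slack=5)
Line 14: ['diamond', 'dog'] (min_width=11, slack=1)
Line 15: ['bright', 'to'] (min_width=9, slack=3)
Line 16: ['grass', 'python'] (min_width=12, slack=0)
Line 17: ['have'] (min_width=4, slack=8)
Total lines: 17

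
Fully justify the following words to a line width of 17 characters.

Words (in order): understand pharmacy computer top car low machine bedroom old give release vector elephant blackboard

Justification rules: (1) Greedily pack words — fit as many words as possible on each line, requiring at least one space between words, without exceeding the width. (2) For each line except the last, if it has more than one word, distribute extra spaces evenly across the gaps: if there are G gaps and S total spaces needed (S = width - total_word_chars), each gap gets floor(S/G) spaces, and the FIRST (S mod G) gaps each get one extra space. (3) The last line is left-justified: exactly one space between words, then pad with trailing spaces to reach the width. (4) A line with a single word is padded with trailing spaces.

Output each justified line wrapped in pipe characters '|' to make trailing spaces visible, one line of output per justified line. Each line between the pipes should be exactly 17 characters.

Line 1: ['understand'] (min_width=10, slack=7)
Line 2: ['pharmacy', 'computer'] (min_width=17, slack=0)
Line 3: ['top', 'car', 'low'] (min_width=11, slack=6)
Line 4: ['machine', 'bedroom'] (min_width=15, slack=2)
Line 5: ['old', 'give', 'release'] (min_width=16, slack=1)
Line 6: ['vector', 'elephant'] (min_width=15, slack=2)
Line 7: ['blackboard'] (min_width=10, slack=7)

Answer: |understand       |
|pharmacy computer|
|top    car    low|
|machine   bedroom|
|old  give release|
|vector   elephant|
|blackboard       |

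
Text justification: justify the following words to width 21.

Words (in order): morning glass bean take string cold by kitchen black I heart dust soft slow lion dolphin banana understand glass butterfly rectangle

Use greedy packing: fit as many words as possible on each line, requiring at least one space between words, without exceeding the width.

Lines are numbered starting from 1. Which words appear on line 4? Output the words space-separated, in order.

Line 1: ['morning', 'glass', 'bean'] (min_width=18, slack=3)
Line 2: ['take', 'string', 'cold', 'by'] (min_width=19, slack=2)
Line 3: ['kitchen', 'black', 'I', 'heart'] (min_width=21, slack=0)
Line 4: ['dust', 'soft', 'slow', 'lion'] (min_width=19, slack=2)
Line 5: ['dolphin', 'banana'] (min_width=14, slack=7)
Line 6: ['understand', 'glass'] (min_width=16, slack=5)
Line 7: ['butterfly', 'rectangle'] (min_width=19, slack=2)

Answer: dust soft slow lion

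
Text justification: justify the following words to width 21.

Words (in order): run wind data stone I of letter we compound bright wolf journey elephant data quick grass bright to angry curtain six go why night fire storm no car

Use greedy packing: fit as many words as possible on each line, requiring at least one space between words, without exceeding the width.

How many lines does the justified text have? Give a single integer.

Line 1: ['run', 'wind', 'data', 'stone', 'I'] (min_width=21, slack=0)
Line 2: ['of', 'letter', 'we', 'compound'] (min_width=21, slack=0)
Line 3: ['bright', 'wolf', 'journey'] (min_width=19, slack=2)
Line 4: ['elephant', 'data', 'quick'] (min_width=19, slack=2)
Line 5: ['grass', 'bright', 'to', 'angry'] (min_width=21, slack=0)
Line 6: ['curtain', 'six', 'go', 'why'] (min_width=18, slack=3)
Line 7: ['night', 'fire', 'storm', 'no'] (min_width=19, slack=2)
Line 8: ['car'] (min_width=3, slack=18)
Total lines: 8

Answer: 8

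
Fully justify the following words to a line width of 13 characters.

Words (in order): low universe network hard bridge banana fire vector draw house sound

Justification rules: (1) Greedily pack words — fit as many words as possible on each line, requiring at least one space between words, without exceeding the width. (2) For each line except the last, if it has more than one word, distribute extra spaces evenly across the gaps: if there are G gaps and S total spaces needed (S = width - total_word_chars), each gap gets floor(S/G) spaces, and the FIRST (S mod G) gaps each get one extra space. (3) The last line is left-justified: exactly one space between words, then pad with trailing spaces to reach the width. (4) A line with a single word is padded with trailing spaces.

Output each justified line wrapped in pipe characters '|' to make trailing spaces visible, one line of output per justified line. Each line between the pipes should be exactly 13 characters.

Line 1: ['low', 'universe'] (min_width=12, slack=1)
Line 2: ['network', 'hard'] (min_width=12, slack=1)
Line 3: ['bridge', 'banana'] (min_width=13, slack=0)
Line 4: ['fire', 'vector'] (min_width=11, slack=2)
Line 5: ['draw', 'house'] (min_width=10, slack=3)
Line 6: ['sound'] (min_width=5, slack=8)

Answer: |low  universe|
|network  hard|
|bridge banana|
|fire   vector|
|draw    house|
|sound        |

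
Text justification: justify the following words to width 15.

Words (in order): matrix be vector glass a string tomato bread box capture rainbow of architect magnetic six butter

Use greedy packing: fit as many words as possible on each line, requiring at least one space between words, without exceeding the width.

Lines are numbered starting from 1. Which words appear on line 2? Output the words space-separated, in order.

Line 1: ['matrix', 'be'] (min_width=9, slack=6)
Line 2: ['vector', 'glass', 'a'] (min_width=14, slack=1)
Line 3: ['string', 'tomato'] (min_width=13, slack=2)
Line 4: ['bread', 'box'] (min_width=9, slack=6)
Line 5: ['capture', 'rainbow'] (min_width=15, slack=0)
Line 6: ['of', 'architect'] (min_width=12, slack=3)
Line 7: ['magnetic', 'six'] (min_width=12, slack=3)
Line 8: ['butter'] (min_width=6, slack=9)

Answer: vector glass a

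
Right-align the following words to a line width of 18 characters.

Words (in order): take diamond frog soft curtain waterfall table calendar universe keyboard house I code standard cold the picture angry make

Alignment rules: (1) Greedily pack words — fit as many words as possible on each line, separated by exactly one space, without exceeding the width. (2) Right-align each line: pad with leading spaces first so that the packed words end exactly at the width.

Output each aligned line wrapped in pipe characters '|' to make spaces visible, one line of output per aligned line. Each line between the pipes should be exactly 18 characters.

Answer: | take diamond frog|
|      soft curtain|
|   waterfall table|
| calendar universe|
|  keyboard house I|
|code standard cold|
| the picture angry|
|              make|

Derivation:
Line 1: ['take', 'diamond', 'frog'] (min_width=17, slack=1)
Line 2: ['soft', 'curtain'] (min_width=12, slack=6)
Line 3: ['waterfall', 'table'] (min_width=15, slack=3)
Line 4: ['calendar', 'universe'] (min_width=17, slack=1)
Line 5: ['keyboard', 'house', 'I'] (min_width=16, slack=2)
Line 6: ['code', 'standard', 'cold'] (min_width=18, slack=0)
Line 7: ['the', 'picture', 'angry'] (min_width=17, slack=1)
Line 8: ['make'] (min_width=4, slack=14)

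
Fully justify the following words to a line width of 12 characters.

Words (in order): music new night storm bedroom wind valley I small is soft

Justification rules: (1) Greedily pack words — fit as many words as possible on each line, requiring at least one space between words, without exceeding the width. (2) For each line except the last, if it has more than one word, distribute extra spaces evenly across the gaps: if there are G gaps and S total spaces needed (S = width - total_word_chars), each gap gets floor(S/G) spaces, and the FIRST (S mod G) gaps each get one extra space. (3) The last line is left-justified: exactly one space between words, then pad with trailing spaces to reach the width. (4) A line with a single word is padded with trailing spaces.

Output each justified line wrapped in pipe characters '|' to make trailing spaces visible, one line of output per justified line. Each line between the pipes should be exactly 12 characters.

Line 1: ['music', 'new'] (min_width=9, slack=3)
Line 2: ['night', 'storm'] (min_width=11, slack=1)
Line 3: ['bedroom', 'wind'] (min_width=12, slack=0)
Line 4: ['valley', 'I'] (min_width=8, slack=4)
Line 5: ['small', 'is'] (min_width=8, slack=4)
Line 6: ['soft'] (min_width=4, slack=8)

Answer: |music    new|
|night  storm|
|bedroom wind|
|valley     I|
|small     is|
|soft        |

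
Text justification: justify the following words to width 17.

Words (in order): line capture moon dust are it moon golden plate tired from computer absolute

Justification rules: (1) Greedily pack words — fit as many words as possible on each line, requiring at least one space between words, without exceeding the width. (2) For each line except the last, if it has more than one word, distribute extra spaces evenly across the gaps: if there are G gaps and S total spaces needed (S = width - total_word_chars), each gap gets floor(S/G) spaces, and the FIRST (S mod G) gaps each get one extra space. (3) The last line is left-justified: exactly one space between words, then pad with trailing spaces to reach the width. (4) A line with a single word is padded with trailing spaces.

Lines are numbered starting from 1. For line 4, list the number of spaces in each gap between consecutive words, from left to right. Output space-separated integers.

Line 1: ['line', 'capture', 'moon'] (min_width=17, slack=0)
Line 2: ['dust', 'are', 'it', 'moon'] (min_width=16, slack=1)
Line 3: ['golden', 'plate'] (min_width=12, slack=5)
Line 4: ['tired', 'from'] (min_width=10, slack=7)
Line 5: ['computer', 'absolute'] (min_width=17, slack=0)

Answer: 8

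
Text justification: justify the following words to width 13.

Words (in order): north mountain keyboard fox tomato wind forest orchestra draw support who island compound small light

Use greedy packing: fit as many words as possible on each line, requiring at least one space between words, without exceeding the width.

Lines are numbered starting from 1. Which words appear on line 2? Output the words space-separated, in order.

Answer: mountain

Derivation:
Line 1: ['north'] (min_width=5, slack=8)
Line 2: ['mountain'] (min_width=8, slack=5)
Line 3: ['keyboard', 'fox'] (min_width=12, slack=1)
Line 4: ['tomato', 'wind'] (min_width=11, slack=2)
Line 5: ['forest'] (min_width=6, slack=7)
Line 6: ['orchestra'] (min_width=9, slack=4)
Line 7: ['draw', 'support'] (min_width=12, slack=1)
Line 8: ['who', 'island'] (min_width=10, slack=3)
Line 9: ['compound'] (min_width=8, slack=5)
Line 10: ['small', 'light'] (min_width=11, slack=2)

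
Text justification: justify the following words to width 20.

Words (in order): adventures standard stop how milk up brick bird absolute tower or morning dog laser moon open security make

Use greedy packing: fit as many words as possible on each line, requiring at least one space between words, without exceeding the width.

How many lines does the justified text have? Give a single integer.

Answer: 6

Derivation:
Line 1: ['adventures', 'standard'] (min_width=19, slack=1)
Line 2: ['stop', 'how', 'milk', 'up'] (min_width=16, slack=4)
Line 3: ['brick', 'bird', 'absolute'] (min_width=19, slack=1)
Line 4: ['tower', 'or', 'morning', 'dog'] (min_width=20, slack=0)
Line 5: ['laser', 'moon', 'open'] (min_width=15, slack=5)
Line 6: ['security', 'make'] (min_width=13, slack=7)
Total lines: 6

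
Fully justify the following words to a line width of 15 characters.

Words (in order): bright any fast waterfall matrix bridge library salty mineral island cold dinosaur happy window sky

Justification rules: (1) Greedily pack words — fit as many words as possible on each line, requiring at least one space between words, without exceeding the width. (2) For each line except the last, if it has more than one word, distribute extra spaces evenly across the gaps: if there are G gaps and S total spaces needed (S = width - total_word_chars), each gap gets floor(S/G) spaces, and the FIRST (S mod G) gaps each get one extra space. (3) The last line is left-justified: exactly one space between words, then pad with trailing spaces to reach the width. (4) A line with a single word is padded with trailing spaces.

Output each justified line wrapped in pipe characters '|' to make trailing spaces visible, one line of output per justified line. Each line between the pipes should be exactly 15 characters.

Answer: |bright any fast|
|waterfall      |
|matrix   bridge|
|library   salty|
|mineral  island|
|cold   dinosaur|
|happy    window|
|sky            |

Derivation:
Line 1: ['bright', 'any', 'fast'] (min_width=15, slack=0)
Line 2: ['waterfall'] (min_width=9, slack=6)
Line 3: ['matrix', 'bridge'] (min_width=13, slack=2)
Line 4: ['library', 'salty'] (min_width=13, slack=2)
Line 5: ['mineral', 'island'] (min_width=14, slack=1)
Line 6: ['cold', 'dinosaur'] (min_width=13, slack=2)
Line 7: ['happy', 'window'] (min_width=12, slack=3)
Line 8: ['sky'] (min_width=3, slack=12)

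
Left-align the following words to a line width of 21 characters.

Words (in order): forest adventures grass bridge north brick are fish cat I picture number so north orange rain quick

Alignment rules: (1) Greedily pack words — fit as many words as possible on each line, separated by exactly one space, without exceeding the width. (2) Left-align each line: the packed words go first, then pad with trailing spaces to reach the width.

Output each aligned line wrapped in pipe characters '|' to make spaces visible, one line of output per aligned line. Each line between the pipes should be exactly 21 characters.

Answer: |forest adventures    |
|grass bridge north   |
|brick are fish cat I |
|picture number so    |
|north orange rain    |
|quick                |

Derivation:
Line 1: ['forest', 'adventures'] (min_width=17, slack=4)
Line 2: ['grass', 'bridge', 'north'] (min_width=18, slack=3)
Line 3: ['brick', 'are', 'fish', 'cat', 'I'] (min_width=20, slack=1)
Line 4: ['picture', 'number', 'so'] (min_width=17, slack=4)
Line 5: ['north', 'orange', 'rain'] (min_width=17, slack=4)
Line 6: ['quick'] (min_width=5, slack=16)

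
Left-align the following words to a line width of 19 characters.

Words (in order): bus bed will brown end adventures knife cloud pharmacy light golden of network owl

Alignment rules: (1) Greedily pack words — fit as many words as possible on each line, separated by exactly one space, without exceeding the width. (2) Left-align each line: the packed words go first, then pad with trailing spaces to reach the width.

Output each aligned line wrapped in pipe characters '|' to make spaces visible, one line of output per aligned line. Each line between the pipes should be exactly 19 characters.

Line 1: ['bus', 'bed', 'will', 'brown'] (min_width=18, slack=1)
Line 2: ['end', 'adventures'] (min_width=14, slack=5)
Line 3: ['knife', 'cloud'] (min_width=11, slack=8)
Line 4: ['pharmacy', 'light'] (min_width=14, slack=5)
Line 5: ['golden', 'of', 'network'] (min_width=17, slack=2)
Line 6: ['owl'] (min_width=3, slack=16)

Answer: |bus bed will brown |
|end adventures     |
|knife cloud        |
|pharmacy light     |
|golden of network  |
|owl                |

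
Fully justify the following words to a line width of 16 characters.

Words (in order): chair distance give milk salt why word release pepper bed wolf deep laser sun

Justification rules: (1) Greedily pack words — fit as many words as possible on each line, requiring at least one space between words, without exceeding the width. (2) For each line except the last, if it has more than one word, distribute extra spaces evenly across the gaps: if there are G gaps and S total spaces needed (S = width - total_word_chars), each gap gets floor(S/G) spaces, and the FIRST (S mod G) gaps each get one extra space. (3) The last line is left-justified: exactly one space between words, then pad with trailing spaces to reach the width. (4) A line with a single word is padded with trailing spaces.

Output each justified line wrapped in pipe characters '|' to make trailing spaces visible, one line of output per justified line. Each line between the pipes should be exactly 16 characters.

Answer: |chair   distance|
|give  milk  salt|
|why word release|
|pepper  bed wolf|
|deep laser sun  |

Derivation:
Line 1: ['chair', 'distance'] (min_width=14, slack=2)
Line 2: ['give', 'milk', 'salt'] (min_width=14, slack=2)
Line 3: ['why', 'word', 'release'] (min_width=16, slack=0)
Line 4: ['pepper', 'bed', 'wolf'] (min_width=15, slack=1)
Line 5: ['deep', 'laser', 'sun'] (min_width=14, slack=2)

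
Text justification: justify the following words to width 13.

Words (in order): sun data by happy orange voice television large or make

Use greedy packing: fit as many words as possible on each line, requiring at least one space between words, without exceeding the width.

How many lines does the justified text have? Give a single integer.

Line 1: ['sun', 'data', 'by'] (min_width=11, slack=2)
Line 2: ['happy', 'orange'] (min_width=12, slack=1)
Line 3: ['voice'] (min_width=5, slack=8)
Line 4: ['television'] (min_width=10, slack=3)
Line 5: ['large', 'or', 'make'] (min_width=13, slack=0)
Total lines: 5

Answer: 5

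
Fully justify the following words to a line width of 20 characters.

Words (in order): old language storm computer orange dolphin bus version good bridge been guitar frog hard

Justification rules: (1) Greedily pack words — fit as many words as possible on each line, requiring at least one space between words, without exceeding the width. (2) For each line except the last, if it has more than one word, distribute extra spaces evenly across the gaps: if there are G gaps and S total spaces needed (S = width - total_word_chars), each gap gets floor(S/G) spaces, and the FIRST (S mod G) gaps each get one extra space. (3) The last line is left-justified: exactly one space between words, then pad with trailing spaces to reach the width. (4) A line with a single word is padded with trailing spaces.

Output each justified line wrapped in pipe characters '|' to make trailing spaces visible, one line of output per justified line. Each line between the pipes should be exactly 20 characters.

Line 1: ['old', 'language', 'storm'] (min_width=18, slack=2)
Line 2: ['computer', 'orange'] (min_width=15, slack=5)
Line 3: ['dolphin', 'bus', 'version'] (min_width=19, slack=1)
Line 4: ['good', 'bridge', 'been'] (min_width=16, slack=4)
Line 5: ['guitar', 'frog', 'hard'] (min_width=16, slack=4)

Answer: |old  language  storm|
|computer      orange|
|dolphin  bus version|
|good   bridge   been|
|guitar frog hard    |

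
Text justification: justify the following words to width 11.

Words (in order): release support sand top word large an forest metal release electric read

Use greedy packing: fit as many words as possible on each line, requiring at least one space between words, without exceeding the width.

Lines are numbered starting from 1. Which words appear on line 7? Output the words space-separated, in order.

Answer: release

Derivation:
Line 1: ['release'] (min_width=7, slack=4)
Line 2: ['support'] (min_width=7, slack=4)
Line 3: ['sand', 'top'] (min_width=8, slack=3)
Line 4: ['word', 'large'] (min_width=10, slack=1)
Line 5: ['an', 'forest'] (min_width=9, slack=2)
Line 6: ['metal'] (min_width=5, slack=6)
Line 7: ['release'] (min_width=7, slack=4)
Line 8: ['electric'] (min_width=8, slack=3)
Line 9: ['read'] (min_width=4, slack=7)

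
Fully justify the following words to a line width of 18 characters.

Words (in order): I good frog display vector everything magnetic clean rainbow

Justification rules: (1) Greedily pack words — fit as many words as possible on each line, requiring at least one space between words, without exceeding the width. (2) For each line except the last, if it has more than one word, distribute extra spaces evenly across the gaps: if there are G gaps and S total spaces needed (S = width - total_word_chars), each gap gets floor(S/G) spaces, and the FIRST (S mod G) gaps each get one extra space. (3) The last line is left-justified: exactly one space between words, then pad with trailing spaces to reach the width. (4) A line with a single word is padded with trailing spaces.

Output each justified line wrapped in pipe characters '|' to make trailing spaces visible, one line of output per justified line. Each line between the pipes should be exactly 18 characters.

Line 1: ['I', 'good', 'frog'] (min_width=11, slack=7)
Line 2: ['display', 'vector'] (min_width=14, slack=4)
Line 3: ['everything'] (min_width=10, slack=8)
Line 4: ['magnetic', 'clean'] (min_width=14, slack=4)
Line 5: ['rainbow'] (min_width=7, slack=11)

Answer: |I     good    frog|
|display     vector|
|everything        |
|magnetic     clean|
|rainbow           |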